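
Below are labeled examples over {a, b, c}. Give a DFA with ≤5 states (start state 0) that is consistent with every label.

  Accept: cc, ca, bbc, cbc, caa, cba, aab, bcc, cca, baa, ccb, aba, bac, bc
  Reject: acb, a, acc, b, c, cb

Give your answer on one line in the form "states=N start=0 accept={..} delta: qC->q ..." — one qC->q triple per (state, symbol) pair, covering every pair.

states=4 start=0 accept={0,3} delta: 0a->1 0b->2 0c->2 1a->1 1b->3 1c->0 2a->3 2b->2 2c->3 3a->0 3b->0 3c->0

State merging on the prefix tree: take the shortest (then alphabetical) example prefix whose next move is undefined and point that move at state 0, else 1, else 2, ...; a target is out if some Accept/Reject pair would then sit in one state with the same input left (inseparable). If every existing state is out, open a new one.
a: 0a undefined. 0a->0: no, cc/acc meet in 0 with "cc" left. Open state 1: 0a->1.
b: 0b undefined. 0b->0: no, bbc/c meet in 0 with "c" left. 0b->1: no, bcc/acc meet in 1 with "cc" left. Open state 2: 0b->2.
c: 0c undefined. 0c->0: no, cc/c meet in 0. 0c->1: no, ccb/acb meet in 1 with "cb" left. 0c->2: ok.
aa: 1a undefined. 1a->0: no, aab/b meet in 2. 1a->1: ok.
ab: 1b undefined. 1b->0: no, aba/a meet in 1. 1b->1: no, aab/a meet in 1. 1b->2: no, aab/b meet in 2. Open state 3: 1b->3.
ac: 1c undefined. 1c->0: ok.
ba: 2a undefined. 2a->0: no, caa/a meet in 1. 2a->1: no, ca/a meet in 1. 2a->2: no, ca/acb meet in 2. 2a->3: ok.
bb: 2b undefined. 2b->0: no, bbc/acb meet in 2. 2b->1: no, cba/a meet in 1. 2b->2: ok.
bc: 2c undefined. 2c->0: no, bcc/acb meet in 2. 2c->1: no, cc/a meet in 1. 2c->2: no, cc/acb meet in 2. 2c->3: ok.
aba: 3a undefined. 3a->0: ok.
bac: 3c undefined. 3c->0: ok.
ccb: 3b undefined. 3b->0: ok.
All examples now run through 4 states with every (state, symbol) defined. Accept strings end in {0,3}, Reject strings end in {1,2}; accept={0,3}.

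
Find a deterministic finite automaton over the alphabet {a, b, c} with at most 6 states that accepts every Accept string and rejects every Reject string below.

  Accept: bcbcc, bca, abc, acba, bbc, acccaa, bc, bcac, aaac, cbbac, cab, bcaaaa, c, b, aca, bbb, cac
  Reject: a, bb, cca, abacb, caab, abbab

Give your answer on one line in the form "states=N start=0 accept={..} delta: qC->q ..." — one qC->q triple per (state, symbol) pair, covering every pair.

states=5 start=0 accept={1,2,4} delta: 0a->0 0b->1 0c->2 1a->1 1b->3 1c->1 2a->4 2b->1 2c->0 3a->1 3b->1 3c->1 4a->1 4b->1 4c->1

State merging on the prefix tree: take the shortest (then alphabetical) example prefix whose next move is undefined and point that move at state 0, else 1, else 2, ...; a target is out if some Accept/Reject pair would then sit in one state with the same input left (inseparable). If every existing state is out, open a new one.
a: 0a undefined. 0a->0: ok.
b: 0b undefined. 0b->0: no, b/a meet in 0. Open state 1: 0b->1.
c: 0c undefined. 0c->0: no, acccaa/a meet in 0. 0c->1: no, bca/cca meet in 1 with "ca" left. Open state 2: 0c->2.
bb: 1b undefined. 1b->0: no, b/abbab meet in 1. 1b->1: no, b/bb meet in 1. 1b->2: no, aaac/bb meet in 2. Open state 3: 1b->3.
bc: 1c undefined. 1c->0: no, bca/a meet in 0. 1c->1: ok.
ca: 2a undefined. 2a->0: no, abc/caab meet in 1. 2a->1: no, cab/bb meet in 3. 2a->2: no, cab/caab meet in 2 with "b" left. 2a->3: no, aca/bb meet in 3. Open state 4: 2a->4.
cb: 2b undefined. 2b->0: no, acba/a meet in 0. 2b->1: ok.
cc: 2c undefined. 2c->0: ok.
aba: 1a undefined. 1a->0: no, bca/a meet in 0. 1a->1: ok.
bbb: 3b undefined. 3b->0: no, bbb/a meet in 0. 3b->1: ok.
bbc: 3c undefined. 3c->0: no, bbc/a meet in 0. 3c->1: ok.
caa: 4a undefined. 4a->0: no, bcbcc/caab meet in 1. 4a->1: ok.
cab: 4b undefined. 4b->0: no, cab/a meet in 0. 4b->1: ok.
cac: 4c undefined. 4c->0: no, cac/a meet in 0. 4c->1: ok.
abba: 3a undefined. 3a->0: no, bcbcc/abbab meet in 1. 3a->1: ok.
All examples now run through 5 states with every (state, symbol) defined. Accept strings end in {1,2,4}, Reject strings end in {0,3}; accept={1,2,4}.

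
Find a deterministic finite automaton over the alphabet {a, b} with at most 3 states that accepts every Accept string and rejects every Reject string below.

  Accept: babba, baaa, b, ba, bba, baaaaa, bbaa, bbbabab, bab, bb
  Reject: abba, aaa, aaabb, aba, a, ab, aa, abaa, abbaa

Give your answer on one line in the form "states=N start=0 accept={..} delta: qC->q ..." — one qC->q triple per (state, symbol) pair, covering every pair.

Fold the examples into a partial DFA from state 0: repeatedly fix the first undefined (state, symbol) met by the shortest-then-alphabetical prefix, trying targets in increasing order and rejecting any under which an Accept and a Reject string meet in one state with the same remainder; add a state when all current targets are rejected. Accepting states are where Accept strings end.
a: 0a undefined. 0a->0: no, b/ab meet in 0 with "b" left. Open state 1: 0a->1.
b: 0b undefined. 0b->0: no, babba/abba meet in 1 with "bba" left. 0b->1: no, b/a meet in 1. Open state 2: 0b->2.
aa: 1a undefined. 1a->0: ok.
ab: 1b undefined. 1b->0: no, b/aaabb meet in 2. 1b->1: ok.
ba: 2a undefined. 2a->0: no, baaa/abba meet in 0. 2a->1: no, babba/abba meet in 0. 2a->2: ok.
bb: 2b undefined. 2b->0: no, bba/aaa meet in 1. 2b->1: no, babba/abba meet in 0. 2b->2: ok.
All examples now run through 3 states with every (state, symbol) defined. Accept strings end in {2}, Reject strings end in {0,1}; accept={2}.

states=3 start=0 accept={2} delta: 0a->1 0b->2 1a->0 1b->1 2a->2 2b->2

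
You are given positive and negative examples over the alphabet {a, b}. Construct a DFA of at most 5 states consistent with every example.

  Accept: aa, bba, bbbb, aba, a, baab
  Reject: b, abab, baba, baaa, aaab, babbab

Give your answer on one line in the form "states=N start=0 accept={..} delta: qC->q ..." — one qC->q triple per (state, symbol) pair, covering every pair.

Grow the machine one transition at a time. Run the examples from 0; the earliest place one falls off (shortest prefix, ties alphabetical) gets sent to the lowest-numbered state that keeps every Accept/Reject pair distinguishable — a pair clashes when both reach the same state with identical unread suffix — and to a fresh state only if none does.
a: 0a undefined. 0a->0: ok.
b: 0b undefined. 0b->0: no, aa/b meet in 0. Open state 1: 0b->1.
ba: 1a undefined. 1a->0: no, aa/baba meet in 0. 1a->1: no, bba/baba meet in 1 with "ba" left. Open state 2: 1a->2.
bb: 1b undefined. 1b->0: ok.
baa: 2a undefined. 2a->0: no, aa/baaa meet in 0. 2a->1: no, aba/baaa meet in 2. 2a->2: no, aba/baaa meet in 2. Open state 3: 2a->3.
bab: 2b undefined. 2b->0: no, aa/abab meet in 0. 2b->1: no, aba/baba meet in 2. 2b->2: no, aba/abab meet in 2. 2b->3: ok.
baaa: 3a undefined. 3a->0: no, aa/baba meet in 0. 3a->1: ok.
baab: 3b undefined. 3b->0: ok.
All examples now run through 4 states with every (state, symbol) defined. Accept strings end in {0,2}, Reject strings end in {1,3}; accept={0,2}.

states=4 start=0 accept={0,2} delta: 0a->0 0b->1 1a->2 1b->0 2a->3 2b->3 3a->1 3b->0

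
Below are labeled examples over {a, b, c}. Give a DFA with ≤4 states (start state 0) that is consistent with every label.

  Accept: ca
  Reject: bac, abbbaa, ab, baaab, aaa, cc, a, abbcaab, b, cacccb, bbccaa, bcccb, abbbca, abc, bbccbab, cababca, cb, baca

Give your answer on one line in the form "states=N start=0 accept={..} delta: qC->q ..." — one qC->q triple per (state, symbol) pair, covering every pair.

states=3 start=0 accept={2} delta: 0a->0 0b->1 0c->1 1a->2 1b->0 1c->0 2a->0 2b->0 2c->0

Grow the machine one transition at a time. Run the examples from 0; the earliest place one falls off (shortest prefix, ties alphabetical) gets sent to the lowest-numbered state that keeps every Accept/Reject pair distinguishable — a pair clashes when both reach the same state with identical unread suffix — and to a fresh state only if none does.
a: 0a undefined. 0a->0: ok.
b: 0b undefined. 0b->0: no, ca/abbbca meet in 0 with "ca" left. Open state 1: 0b->1.
c: 0c undefined. 0c->0: no, ca/aaa meet in 0. 0c->1: ok.
ba: 1a undefined. 1a->0: no, ca/aaa meet in 0. 1a->1: no, ca/ab meet in 1. Open state 2: 1a->2.
bb: 1b undefined. 1b->0: ok.
bc: 1c undefined. 1c->0: ok.
baa: 2a undefined. 2a->0: ok.
bac: 2c undefined. 2c->0: ok.
cab: 2b undefined. 2b->0: ok.
All examples now run through 3 states with every (state, symbol) defined. Accept strings end in {2}, Reject strings end in {0,1}; accept={2}.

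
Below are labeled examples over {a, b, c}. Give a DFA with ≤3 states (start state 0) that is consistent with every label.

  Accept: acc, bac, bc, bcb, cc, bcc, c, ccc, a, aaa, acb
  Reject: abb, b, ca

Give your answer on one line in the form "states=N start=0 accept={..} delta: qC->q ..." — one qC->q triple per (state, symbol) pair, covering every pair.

Fold the examples into a partial DFA from state 0: repeatedly fix the first undefined (state, symbol) met by the shortest-then-alphabetical prefix, trying targets in increasing order and rejecting any under which an Accept and a Reject string meet in one state with the same remainder; add a state when all current targets are rejected. Accepting states are where Accept strings end.
a: 0a undefined. 0a->0: ok.
b: 0b undefined. 0b->0: no, a/abb meet in 0. Open state 1: 0b->1.
c: 0c undefined. 0c->0: no, acc/ca meet in 0. 0c->1: no, c/b meet in 1. Open state 2: 0c->2.
ba: 1a undefined. 1a->0: ok.
bc: 1c undefined. 1c->0: no, bcb/b meet in 1. 1c->1: no, bc/b meet in 1. 1c->2: ok.
ca: 2a undefined. 2a->0: no, a/ca meet in 0. 2a->1: ok.
cc: 2c undefined. 2c->0: ok.
abb: 1b undefined. 1b->0: no, acc/abb meet in 0. 1b->1: ok.
acb: 2b undefined. 2b->0: ok.
All examples now run through 3 states with every (state, symbol) defined. Accept strings end in {0,2}, Reject strings end in {1}; accept={0,2}.

states=3 start=0 accept={0,2} delta: 0a->0 0b->1 0c->2 1a->0 1b->1 1c->2 2a->1 2b->0 2c->0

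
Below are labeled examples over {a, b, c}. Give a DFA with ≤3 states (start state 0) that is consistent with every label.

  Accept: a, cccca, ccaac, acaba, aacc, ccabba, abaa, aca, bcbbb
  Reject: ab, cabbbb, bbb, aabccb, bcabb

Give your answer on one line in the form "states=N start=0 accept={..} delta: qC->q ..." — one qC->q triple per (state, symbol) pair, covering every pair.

Grow the machine one transition at a time. Run the examples from 0; the earliest place one falls off (shortest prefix, ties alphabetical) gets sent to the lowest-numbered state that keeps every Accept/Reject pair distinguishable — a pair clashes when both reach the same state with identical unread suffix — and to a fresh state only if none does.
a: 0a undefined. 0a->0: ok.
b: 0b undefined. 0b->0: no, a/ab meet in 0. Open state 1: 0b->1.
c: 0c undefined. 0c->0: ok.
bb: 1b undefined. 1b->0: no, a/cabbbb meet in 0. 1b->1: ok.
bc: 1c undefined. 1c->0: no, bcbbb/ab meet in 1. 1c->1: no, bcbbb/ab meet in 1. Open state 2: 1c->2.
aba: 1a undefined. 1a->0: ok.
bca: 2a undefined. 2a->0: ok.
bcb: 2b undefined. 2b->0: no, bcbbb/ab meet in 1. 2b->1: no, bcbbb/ab meet in 1. 2b->2: ok.
aabcc: 2c undefined. 2c->0: ok.
All examples now run through 3 states with every (state, symbol) defined. Accept strings end in {0,2}, Reject strings end in {1}; accept={0,2}.

states=3 start=0 accept={0,2} delta: 0a->0 0b->1 0c->0 1a->0 1b->1 1c->2 2a->0 2b->2 2c->0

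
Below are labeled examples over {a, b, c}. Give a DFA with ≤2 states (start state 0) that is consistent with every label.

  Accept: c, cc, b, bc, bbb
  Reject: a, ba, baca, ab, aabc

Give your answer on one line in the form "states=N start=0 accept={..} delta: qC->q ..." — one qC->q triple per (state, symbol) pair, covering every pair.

states=2 start=0 accept={0} delta: 0a->1 0b->0 0c->0 1a->1 1b->1 1c->1

Grow the machine one transition at a time. Run the examples from 0; the earliest place one falls off (shortest prefix, ties alphabetical) gets sent to the lowest-numbered state that keeps every Accept/Reject pair distinguishable — a pair clashes when both reach the same state with identical unread suffix — and to a fresh state only if none does.
a: 0a undefined. 0a->0: no, b/ab meet in 0 with "b" left. Open state 1: 0a->1.
b: 0b undefined. 0b->0: ok.
c: 0c undefined. 0c->0: ok.
aa: 1a undefined. 1a->0: no, c/aabc meet in 0. 1a->1: ok.
ab: 1b undefined. 1b->0: no, c/ab meet in 0. 1b->1: ok.
bac: 1c undefined. 1c->0: no, c/aabc meet in 0. 1c->1: ok.
All examples now run through 2 states with every (state, symbol) defined. Accept strings end in {0}, Reject strings end in {1}; accept={0}.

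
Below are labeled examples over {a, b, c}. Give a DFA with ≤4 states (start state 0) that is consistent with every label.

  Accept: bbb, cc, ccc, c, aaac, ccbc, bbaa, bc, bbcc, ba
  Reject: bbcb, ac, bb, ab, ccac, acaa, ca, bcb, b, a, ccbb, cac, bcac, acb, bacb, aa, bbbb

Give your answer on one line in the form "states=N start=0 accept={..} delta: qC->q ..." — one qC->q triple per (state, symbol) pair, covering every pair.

Fold the examples into a partial DFA from state 0: repeatedly fix the first undefined (state, symbol) met by the shortest-then-alphabetical prefix, trying targets in increasing order and rejecting any under which an Accept and a Reject string meet in one state with the same remainder; add a state when all current targets are rejected. Accepting states are where Accept strings end.
a: 0a undefined. 0a->0: no, c/ac meet in 0 with "c" left. Open state 1: 0a->1.
b: 0b undefined. 0b->0: no, bbb/bb meet in 0. 0b->1: no, bc/ac meet in 1 with "c" left. Open state 2: 0b->2.
c: 0c undefined. 0c->0: ok.
aa: 1a undefined. 1a->0: no, cc/aa meet in 0. 1a->1: no, aaac/ac meet in 1 with "c" left. 1a->2: ok.
ab: 1b undefined. 1b->0: no, cc/ab meet in 0. 1b->1: ok.
ac: 1c undefined. 1c->0: no, cc/ac meet in 0. 1c->1: no, ba/acaa meet in 2 with "a" left. 1c->2: ok.
ba: 2a undefined. 2a->0: ok.
bb: 2b undefined. 2b->0: no, bbb/bbcb meet in 2. 2b->1: no, bbb/bbcb meet in 1. 2b->2: no, bbb/ac meet in 2. Open state 3: 2b->3.
bc: 2c undefined. 2c->0: ok.
bba: 3a undefined. 3a->0: no, bbaa/ab meet in 1. 3a->1: no, bbaa/ac meet in 2. 3a->2: ok.
bbb: 3b undefined. 3b->0: ok.
bbc: 3c undefined. 3c->0: ok.
All examples now run through 4 states with every (state, symbol) defined. Accept strings end in {0}, Reject strings end in {1,2,3}; accept={0}.

states=4 start=0 accept={0} delta: 0a->1 0b->2 0c->0 1a->2 1b->1 1c->2 2a->0 2b->3 2c->0 3a->2 3b->0 3c->0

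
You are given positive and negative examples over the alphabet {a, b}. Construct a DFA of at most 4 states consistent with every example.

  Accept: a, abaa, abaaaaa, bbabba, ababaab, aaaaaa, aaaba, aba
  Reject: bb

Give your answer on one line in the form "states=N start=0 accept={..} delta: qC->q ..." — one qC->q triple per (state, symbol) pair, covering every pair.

State merging on the prefix tree: take the shortest (then alphabetical) example prefix whose next move is undefined and point that move at state 0, else 1, else 2, ...; a target is out if some Accept/Reject pair would then sit in one state with the same input left (inseparable). If every existing state is out, open a new one.
a: 0a undefined. 0a->0: ok.
b: 0b undefined. 0b->0: no, a/bb meet in 0. Open state 1: 0b->1.
bb: 1b undefined. 1b->0: no, a/bb meet in 0. 1b->1: ok.
aba: 1a undefined. 1a->0: no, ababaab/bb meet in 1. 1a->1: no, abaa/bb meet in 1. Open state 2: 1a->2.
abaa: 2a undefined. 2a->0: ok.
abab: 2b undefined. 2b->0: no, ababaab/bb meet in 1. 2b->1: no, ababaab/bb meet in 1. 2b->2: no, ababaab/bb meet in 1. Open state 3: 2b->3.
ababa: 3a undefined. 3a->0: no, ababaab/bb meet in 1. 3a->1: ok.
bbabb: 3b undefined. 3b->0: ok.
All examples now run through 4 states with every (state, symbol) defined. Accept strings end in {0,2,3}, Reject strings end in {1}; accept={0,2,3}.

states=4 start=0 accept={0,2,3} delta: 0a->0 0b->1 1a->2 1b->1 2a->0 2b->3 3a->1 3b->0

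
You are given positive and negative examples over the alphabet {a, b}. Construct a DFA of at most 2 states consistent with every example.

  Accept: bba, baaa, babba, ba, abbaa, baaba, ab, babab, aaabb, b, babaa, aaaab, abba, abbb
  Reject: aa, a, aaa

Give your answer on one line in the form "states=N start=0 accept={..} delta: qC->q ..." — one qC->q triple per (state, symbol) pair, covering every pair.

Fold the examples into a partial DFA from state 0: repeatedly fix the first undefined (state, symbol) met by the shortest-then-alphabetical prefix, trying targets in increasing order and rejecting any under which an Accept and a Reject string meet in one state with the same remainder; add a state when all current targets are rejected. Accepting states are where Accept strings end.
a: 0a undefined. 0a->0: ok.
b: 0b undefined. 0b->0: no, bba/aa meet in 0. Open state 1: 0b->1.
ba: 1a undefined. 1a->0: no, baaa/aa meet in 0. 1a->1: ok.
bb: 1b undefined. 1b->0: no, bba/aa meet in 0. 1b->1: ok.
All examples now run through 2 states with every (state, symbol) defined. Accept strings end in {1}, Reject strings end in {0}; accept={1}.

states=2 start=0 accept={1} delta: 0a->0 0b->1 1a->1 1b->1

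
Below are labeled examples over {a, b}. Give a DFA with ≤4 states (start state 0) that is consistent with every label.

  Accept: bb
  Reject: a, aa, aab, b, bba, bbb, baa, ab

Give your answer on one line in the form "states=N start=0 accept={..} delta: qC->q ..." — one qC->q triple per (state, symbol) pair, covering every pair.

Grow the machine one transition at a time. Run the examples from 0; the earliest place one falls off (shortest prefix, ties alphabetical) gets sent to the lowest-numbered state that keeps every Accept/Reject pair distinguishable — a pair clashes when both reach the same state with identical unread suffix — and to a fresh state only if none does.
a: 0a undefined. 0a->0: ok.
b: 0b undefined. 0b->0: no, bb/a meet in 0. Open state 1: 0b->1.
ba: 1a undefined. 1a->0: ok.
bb: 1b undefined. 1b->0: no, bb/a meet in 0. 1b->1: no, bb/aab meet in 1. Open state 2: 1b->2.
bba: 2a undefined. 2a->0: ok.
bbb: 2b undefined. 2b->0: ok.
All examples now run through 3 states with every (state, symbol) defined. Accept strings end in {2}, Reject strings end in {0,1}; accept={2}.

states=3 start=0 accept={2} delta: 0a->0 0b->1 1a->0 1b->2 2a->0 2b->0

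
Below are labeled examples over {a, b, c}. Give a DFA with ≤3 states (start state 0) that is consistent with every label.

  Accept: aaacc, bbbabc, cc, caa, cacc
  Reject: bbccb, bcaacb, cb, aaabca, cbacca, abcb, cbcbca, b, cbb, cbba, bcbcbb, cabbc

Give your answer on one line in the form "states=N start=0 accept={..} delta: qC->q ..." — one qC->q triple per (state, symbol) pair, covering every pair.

states=3 start=0 accept={1} delta: 0a->0 0b->0 0c->1 1a->2 1b->0 1c->1 2a->1 2b->2 2c->0

Fold the examples into a partial DFA from state 0: repeatedly fix the first undefined (state, symbol) met by the shortest-then-alphabetical prefix, trying targets in increasing order and rejecting any under which an Accept and a Reject string meet in one state with the same remainder; add a state when all current targets are rejected. Accepting states are where Accept strings end.
a: 0a undefined. 0a->0: ok.
b: 0b undefined. 0b->0: ok.
c: 0c undefined. 0c->0: no, aaacc/bbccb meet in 0. Open state 1: 0c->1.
ca: 1a undefined. 1a->0: no, bbbabc/cabbc meet in 1. 1a->1: no, bbbabc/aaabca meet in 1. Open state 2: 1a->2.
cb: 1b undefined. 1b->0: ok.
cc: 1c undefined. 1c->0: no, aaacc/bbccb meet in 0. 1c->1: ok.
caa: 2a undefined. 2a->0: no, caa/bbccb meet in 0. 2a->1: ok.
cab: 2b undefined. 2b->0: no, aaacc/cabbc meet in 1. 2b->1: no, aaacc/cabbc meet in 1. 2b->2: ok.
cac: 2c undefined. 2c->0: ok.
All examples now run through 3 states with every (state, symbol) defined. Accept strings end in {1}, Reject strings end in {0,2}; accept={1}.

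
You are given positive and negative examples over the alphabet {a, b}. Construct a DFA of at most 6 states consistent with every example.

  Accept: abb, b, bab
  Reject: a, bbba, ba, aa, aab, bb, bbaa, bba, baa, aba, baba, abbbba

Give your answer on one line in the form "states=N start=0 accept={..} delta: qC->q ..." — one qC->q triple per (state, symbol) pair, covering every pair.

states=3 start=0 accept={2} delta: 0a->1 0b->2 1a->1 1b->0 2a->0 2b->0

Fold the examples into a partial DFA from state 0: repeatedly fix the first undefined (state, symbol) met by the shortest-then-alphabetical prefix, trying targets in increasing order and rejecting any under which an Accept and a Reject string meet in one state with the same remainder; add a state when all current targets are rejected. Accepting states are where Accept strings end.
a: 0a undefined. 0a->0: no, abb/bb meet in 0 with "bb" left. Open state 1: 0a->1.
b: 0b undefined. 0b->0: no, b/bb meet in 0. 0b->1: no, b/a meet in 1. Open state 2: 0b->2.
aa: 1a undefined. 1a->0: no, b/aab meet in 2. 1a->1: ok.
ab: 1b undefined. 1b->0: ok.
ba: 2a undefined. 2a->0: ok.
bb: 2b undefined. 2b->0: ok.
All examples now run through 3 states with every (state, symbol) defined. Accept strings end in {2}, Reject strings end in {0,1}; accept={2}.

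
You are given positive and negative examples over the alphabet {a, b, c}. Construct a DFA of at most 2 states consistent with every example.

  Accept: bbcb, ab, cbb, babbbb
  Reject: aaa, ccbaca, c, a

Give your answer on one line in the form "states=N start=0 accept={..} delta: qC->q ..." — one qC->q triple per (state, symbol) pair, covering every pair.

states=2 start=0 accept={1} delta: 0a->0 0b->1 0c->0 1a->0 1b->1 1c->0

Fold the examples into a partial DFA from state 0: repeatedly fix the first undefined (state, symbol) met by the shortest-then-alphabetical prefix, trying targets in increasing order and rejecting any under which an Accept and a Reject string meet in one state with the same remainder; add a state when all current targets are rejected. Accepting states are where Accept strings end.
a: 0a undefined. 0a->0: ok.
b: 0b undefined. 0b->0: no, ab/aaa meet in 0. Open state 1: 0b->1.
c: 0c undefined. 0c->0: ok.
ba: 1a undefined. 1a->0: ok.
bb: 1b undefined. 1b->0: no, cbb/aaa meet in 0. 1b->1: ok.
bbc: 1c undefined. 1c->0: ok.
All examples now run through 2 states with every (state, symbol) defined. Accept strings end in {1}, Reject strings end in {0}; accept={1}.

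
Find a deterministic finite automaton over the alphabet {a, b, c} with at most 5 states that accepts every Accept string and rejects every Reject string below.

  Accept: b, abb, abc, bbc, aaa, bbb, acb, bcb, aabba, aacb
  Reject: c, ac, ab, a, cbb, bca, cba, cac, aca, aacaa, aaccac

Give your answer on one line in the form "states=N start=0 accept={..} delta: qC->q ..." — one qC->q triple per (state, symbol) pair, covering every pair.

State merging on the prefix tree: take the shortest (then alphabetical) example prefix whose next move is undefined and point that move at state 0, else 1, else 2, ...; a target is out if some Accept/Reject pair would then sit in one state with the same input left (inseparable). If every existing state is out, open a new one.
a: 0a undefined. 0a->0: no, b/ab meet in 0 with "b" left. Open state 1: 0a->1.
b: 0b undefined. 0b->0: no, bbc/c meet in 0 with "c" left. 0b->1: no, b/a meet in 1. Open state 2: 0b->2.
c: 0c undefined. 0c->0: ok.
aa: 1a undefined. 1a->0: no, aaa/a meet in 1. 1a->1: no, aaa/a meet in 1. 1a->2: no, aaa/cba meet in 2 with "a" left. Open state 3: 1a->3.
ab: 1b undefined. 1b->0: no, abc/c meet in 0. 1b->1: no, abb/ab meet in 1. 1b->2: no, b/ab meet in 2. 1b->3: ok.
ac: 1c undefined. 1c->0: ok.
bb: 2b undefined. 2b->0: no, bbc/c meet in 0. 2b->1: no, bbc/c meet in 0. 2b->2: no, b/cbb meet in 2. 2b->3: ok.
bc: 2c undefined. 2c->0: ok.
aaa: 3a undefined. 3a->0: no, aaa/c meet in 0. 3a->1: no, aaa/a meet in 1. 3a->2: ok.
aab: 3b undefined. 3b->0: no, abb/c meet in 0. 3b->1: no, abb/a meet in 1. 3b->2: ok.
aac: 3c undefined. 3c->0: no, abc/c meet in 0. 3c->1: no, b/aacaa meet in 2. 3c->2: no, aacb/ab meet in 3. 3c->3: no, abc/ab meet in 3. Open state 4: 3c->4.
cba: 2a undefined. 2a->0: ok.
aaca: 4a undefined. 4a->0: ok.
aacb: 4b undefined. 4b->0: no, aacb/c meet in 0. 4b->1: no, aacb/a meet in 1. 4b->2: ok.
aacc: 4c undefined. 4c->0: ok.
All examples now run through 5 states with every (state, symbol) defined. Accept strings end in {2,4}, Reject strings end in {0,1,3}; accept={2,4}.

states=5 start=0 accept={2,4} delta: 0a->1 0b->2 0c->0 1a->3 1b->3 1c->0 2a->0 2b->3 2c->0 3a->2 3b->2 3c->4 4a->0 4b->2 4c->0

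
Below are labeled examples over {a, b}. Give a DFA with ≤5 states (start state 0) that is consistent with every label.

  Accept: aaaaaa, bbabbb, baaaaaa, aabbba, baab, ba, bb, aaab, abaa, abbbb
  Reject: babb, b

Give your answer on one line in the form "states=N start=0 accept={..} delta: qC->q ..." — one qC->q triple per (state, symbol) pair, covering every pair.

states=3 start=0 accept={0,2} delta: 0a->1 0b->1 1a->2 1b->2 2a->2 2b->0

State merging on the prefix tree: take the shortest (then alphabetical) example prefix whose next move is undefined and point that move at state 0, else 1, else 2, ...; a target is out if some Accept/Reject pair would then sit in one state with the same input left (inseparable). If every existing state is out, open a new one.
a: 0a undefined. 0a->0: no, aaab/b meet in 0 with "b" left. Open state 1: 0a->1.
b: 0b undefined. 0b->0: no, bb/b meet in 0. 0b->1: ok.
aa: 1a undefined. 1a->0: no, baaaaaa/b meet in 1. 1a->1: no, aaaaaa/b meet in 1. Open state 2: 1a->2.
ab: 1b undefined. 1b->0: no, abbbb/b meet in 1. 1b->1: no, bb/b meet in 1. 1b->2: ok.
aaa: 2a undefined. 2a->0: no, baaaaaa/b meet in 1. 2a->1: no, bbabbb/babb meet in 2 with "bb" left. 2a->2: ok.
aab: 2b undefined. 2b->0: ok.
All examples now run through 3 states with every (state, symbol) defined. Accept strings end in {0,2}, Reject strings end in {1}; accept={0,2}.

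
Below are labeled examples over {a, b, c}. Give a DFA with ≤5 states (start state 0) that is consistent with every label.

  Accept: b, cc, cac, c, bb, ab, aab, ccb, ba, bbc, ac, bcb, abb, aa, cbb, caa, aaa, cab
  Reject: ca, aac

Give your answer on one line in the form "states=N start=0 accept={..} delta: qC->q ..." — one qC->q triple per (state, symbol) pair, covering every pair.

State merging on the prefix tree: take the shortest (then alphabetical) example prefix whose next move is undefined and point that move at state 0, else 1, else 2, ...; a target is out if some Accept/Reject pair would then sit in one state with the same input left (inseparable). If every existing state is out, open a new one.
a: 0a undefined. 0a->0: no, c/aac meet in 0 with "c" left. Open state 1: 0a->1.
b: 0b undefined. 0b->0: ok.
c: 0c undefined. 0c->0: no, ba/ca meet in 1. 0c->1: no, cac/aac meet in 1 with "ac" left. Open state 2: 0c->2.
aa: 1a undefined. 1a->0: no, c/aac meet in 2. 1a->1: no, ac/aac meet in 1 with "c" left. 1a->2: no, cc/aac meet in 2 with "c" left. Open state 3: 1a->3.
ab: 1b undefined. 1b->0: ok.
ac: 1c undefined. 1c->0: ok.
ca: 2a undefined. 2a->0: no, b/ca meet in 0. 2a->1: no, ba/ca meet in 1. 2a->2: no, c/ca meet in 2. 2a->3: no, cac/aac meet in 3 with "c" left. Open state 4: 2a->4.
cb: 2b undefined. 2b->0: ok.
cc: 2c undefined. 2c->0: ok.
aaa: 3a undefined. 3a->0: ok.
aab: 3b undefined. 3b->0: ok.
aac: 3c undefined. 3c->0: no, b/aac meet in 0. 3c->1: no, ba/aac meet in 1. 3c->2: no, c/aac meet in 2. 3c->3: no, aa/aac meet in 3. 3c->4: ok.
caa: 4a undefined. 4a->0: ok.
cab: 4b undefined. 4b->0: ok.
cac: 4c undefined. 4c->0: ok.
All examples now run through 5 states with every (state, symbol) defined. Accept strings end in {0,1,2,3}, Reject strings end in {4}; accept={0,1,2,3}.

states=5 start=0 accept={0,1,2,3} delta: 0a->1 0b->0 0c->2 1a->3 1b->0 1c->0 2a->4 2b->0 2c->0 3a->0 3b->0 3c->4 4a->0 4b->0 4c->0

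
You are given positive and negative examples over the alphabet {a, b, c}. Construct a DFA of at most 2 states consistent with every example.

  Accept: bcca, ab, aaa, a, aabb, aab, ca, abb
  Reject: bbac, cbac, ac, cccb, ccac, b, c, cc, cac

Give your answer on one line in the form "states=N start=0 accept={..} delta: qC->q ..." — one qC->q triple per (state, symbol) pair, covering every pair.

states=2 start=0 accept={1} delta: 0a->1 0b->0 0c->0 1a->1 1b->1 1c->0

State merging on the prefix tree: take the shortest (then alphabetical) example prefix whose next move is undefined and point that move at state 0, else 1, else 2, ...; a target is out if some Accept/Reject pair would then sit in one state with the same input left (inseparable). If every existing state is out, open a new one.
a: 0a undefined. 0a->0: no, ab/b meet in 0 with "b" left. Open state 1: 0a->1.
b: 0b undefined. 0b->0: ok.
c: 0c undefined. 0c->0: ok.
aa: 1a undefined. 1a->0: no, aabb/cccb meet in 0. 1a->1: ok.
ab: 1b undefined. 1b->0: no, ab/cccb meet in 0. 1b->1: ok.
ac: 1c undefined. 1c->0: ok.
All examples now run through 2 states with every (state, symbol) defined. Accept strings end in {1}, Reject strings end in {0}; accept={1}.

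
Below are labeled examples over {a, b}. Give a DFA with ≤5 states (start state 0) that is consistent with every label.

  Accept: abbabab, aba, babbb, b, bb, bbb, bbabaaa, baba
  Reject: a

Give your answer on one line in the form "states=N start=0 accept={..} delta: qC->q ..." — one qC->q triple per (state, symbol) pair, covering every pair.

states=2 start=0 accept={1} delta: 0a->0 0b->1 1a->1 1b->1

Fold the examples into a partial DFA from state 0: repeatedly fix the first undefined (state, symbol) met by the shortest-then-alphabetical prefix, trying targets in increasing order and rejecting any under which an Accept and a Reject string meet in one state with the same remainder; add a state when all current targets are rejected. Accepting states are where Accept strings end.
a: 0a undefined. 0a->0: ok.
b: 0b undefined. 0b->0: no, abbabab/a meet in 0. Open state 1: 0b->1.
ba: 1a undefined. 1a->0: no, aba/a meet in 0. 1a->1: ok.
bb: 1b undefined. 1b->0: no, abbabab/a meet in 0. 1b->1: ok.
All examples now run through 2 states with every (state, symbol) defined. Accept strings end in {1}, Reject strings end in {0}; accept={1}.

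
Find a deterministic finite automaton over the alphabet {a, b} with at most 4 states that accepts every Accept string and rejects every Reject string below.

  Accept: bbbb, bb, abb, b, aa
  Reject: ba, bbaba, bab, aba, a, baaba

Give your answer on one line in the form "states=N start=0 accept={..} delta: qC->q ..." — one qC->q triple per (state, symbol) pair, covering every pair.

states=3 start=0 accept={0} delta: 0a->1 0b->0 1a->0 1b->2 2a->1 2b->0

Fold the examples into a partial DFA from state 0: repeatedly fix the first undefined (state, symbol) met by the shortest-then-alphabetical prefix, trying targets in increasing order and rejecting any under which an Accept and a Reject string meet in one state with the same remainder; add a state when all current targets are rejected. Accepting states are where Accept strings end.
a: 0a undefined. 0a->0: no, aa/a meet in 0. Open state 1: 0a->1.
b: 0b undefined. 0b->0: ok.
aa: 1a undefined. 1a->0: ok.
ab: 1b undefined. 1b->0: no, bbbb/bab meet in 0. 1b->1: no, bbbb/bbaba meet in 0. Open state 2: 1b->2.
aba: 2a undefined. 2a->0: no, bbbb/bbaba meet in 0. 2a->1: ok.
abb: 2b undefined. 2b->0: ok.
All examples now run through 3 states with every (state, symbol) defined. Accept strings end in {0}, Reject strings end in {1,2}; accept={0}.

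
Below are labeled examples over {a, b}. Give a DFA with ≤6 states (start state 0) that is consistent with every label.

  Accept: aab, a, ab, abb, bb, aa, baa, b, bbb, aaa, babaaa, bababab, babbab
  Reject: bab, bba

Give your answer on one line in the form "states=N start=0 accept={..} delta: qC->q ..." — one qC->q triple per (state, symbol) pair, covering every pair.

Fold the examples into a partial DFA from state 0: repeatedly fix the first undefined (state, symbol) met by the shortest-then-alphabetical prefix, trying targets in increasing order and rejecting any under which an Accept and a Reject string meet in one state with the same remainder; add a state when all current targets are rejected. Accepting states are where Accept strings end.
a: 0a undefined. 0a->0: ok.
b: 0b undefined. 0b->0: no, aab/bab meet in 0. Open state 1: 0b->1.
ba: 1a undefined. 1a->0: no, aab/bab meet in 1. 1a->1: no, abb/bab meet in 1 with "b" left. Open state 2: 1a->2.
bb: 1b undefined. 1b->0: no, a/bba meet in 0. 1b->1: ok.
baa: 2a undefined. 2a->0: ok.
bab: 2b undefined. 2b->0: no, a/bab meet in 0. 2b->1: no, aab/bab meet in 1. 2b->2: no, bababab/bab meet in 2. Open state 3: 2b->3.
baba: 3a undefined. 3a->0: no, bababab/bab meet in 3. 3a->1: no, bababab/bab meet in 3. 3a->2: no, bababab/bab meet in 3. 3a->3: no, babaaa/bab meet in 3. Open state 4: 3a->4.
babb: 3b undefined. 3b->0: ok.
babaa: 4a undefined. 4a->0: ok.
babab: 4b undefined. 4b->0: ok.
All examples now run through 5 states with every (state, symbol) defined. Accept strings end in {0,1}, Reject strings end in {2,3}; accept={0,1}.

states=5 start=0 accept={0,1} delta: 0a->0 0b->1 1a->2 1b->1 2a->0 2b->3 3a->4 3b->0 4a->0 4b->0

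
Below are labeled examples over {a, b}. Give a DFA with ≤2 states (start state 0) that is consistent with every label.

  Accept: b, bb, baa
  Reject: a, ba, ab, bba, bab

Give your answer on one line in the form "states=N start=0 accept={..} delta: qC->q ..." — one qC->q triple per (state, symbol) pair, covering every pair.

Grow the machine one transition at a time. Run the examples from 0; the earliest place one falls off (shortest prefix, ties alphabetical) gets sent to the lowest-numbered state that keeps every Accept/Reject pair distinguishable — a pair clashes when both reach the same state with identical unread suffix — and to a fresh state only if none does.
a: 0a undefined. 0a->0: no, b/ab meet in 0 with "b" left. Open state 1: 0a->1.
b: 0b undefined. 0b->0: ok.
ab: 1b undefined. 1b->0: no, b/ab meet in 0. 1b->1: ok.
baa: 1a undefined. 1a->0: ok.
All examples now run through 2 states with every (state, symbol) defined. Accept strings end in {0}, Reject strings end in {1}; accept={0}.

states=2 start=0 accept={0} delta: 0a->1 0b->0 1a->0 1b->1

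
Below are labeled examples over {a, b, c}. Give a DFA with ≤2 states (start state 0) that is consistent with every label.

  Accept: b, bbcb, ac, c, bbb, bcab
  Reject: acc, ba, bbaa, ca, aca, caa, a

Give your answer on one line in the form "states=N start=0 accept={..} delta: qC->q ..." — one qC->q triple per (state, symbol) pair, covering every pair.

states=2 start=0 accept={1} delta: 0a->0 0b->1 0c->1 1a->0 1b->1 1c->0

State merging on the prefix tree: take the shortest (then alphabetical) example prefix whose next move is undefined and point that move at state 0, else 1, else 2, ...; a target is out if some Accept/Reject pair would then sit in one state with the same input left (inseparable). If every existing state is out, open a new one.
a: 0a undefined. 0a->0: ok.
b: 0b undefined. 0b->0: no, b/ba meet in 0. Open state 1: 0b->1.
c: 0c undefined. 0c->0: no, ac/acc meet in 0. 0c->1: ok.
ba: 1a undefined. 1a->0: ok.
bb: 1b undefined. 1b->0: no, bbcb/ba meet in 0. 1b->1: ok.
bc: 1c undefined. 1c->0: ok.
All examples now run through 2 states with every (state, symbol) defined. Accept strings end in {1}, Reject strings end in {0}; accept={1}.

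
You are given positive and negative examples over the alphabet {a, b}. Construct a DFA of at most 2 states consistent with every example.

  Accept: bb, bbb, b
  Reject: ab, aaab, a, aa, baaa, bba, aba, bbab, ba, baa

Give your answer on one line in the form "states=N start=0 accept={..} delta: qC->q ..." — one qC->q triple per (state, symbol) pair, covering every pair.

states=2 start=0 accept={0} delta: 0a->1 0b->0 1a->1 1b->1

Fold the examples into a partial DFA from state 0: repeatedly fix the first undefined (state, symbol) met by the shortest-then-alphabetical prefix, trying targets in increasing order and rejecting any under which an Accept and a Reject string meet in one state with the same remainder; add a state when all current targets are rejected. Accepting states are where Accept strings end.
a: 0a undefined. 0a->0: no, b/ab meet in 0 with "b" left. Open state 1: 0a->1.
b: 0b undefined. 0b->0: ok.
aa: 1a undefined. 1a->0: no, bb/aa meet in 0. 1a->1: ok.
ab: 1b undefined. 1b->0: no, bb/ab meet in 0. 1b->1: ok.
All examples now run through 2 states with every (state, symbol) defined. Accept strings end in {0}, Reject strings end in {1}; accept={0}.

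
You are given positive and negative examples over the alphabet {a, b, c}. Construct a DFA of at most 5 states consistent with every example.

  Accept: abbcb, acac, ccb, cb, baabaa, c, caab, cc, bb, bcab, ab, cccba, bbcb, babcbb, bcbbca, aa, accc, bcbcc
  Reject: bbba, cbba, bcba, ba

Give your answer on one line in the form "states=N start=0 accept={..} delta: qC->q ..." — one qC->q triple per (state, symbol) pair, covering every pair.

states=5 start=0 accept={0,1,3,4} delta: 0a->0 0b->1 0c->1 1a->2 1b->0 1c->3 2a->0 2b->0 2c->0 3a->0 3b->4 3c->1 4a->2 4b->1 4c->0

Fold the examples into a partial DFA from state 0: repeatedly fix the first undefined (state, symbol) met by the shortest-then-alphabetical prefix, trying targets in increasing order and rejecting any under which an Accept and a Reject string meet in one state with the same remainder; add a state when all current targets are rejected. Accepting states are where Accept strings end.
a: 0a undefined. 0a->0: ok.
b: 0b undefined. 0b->0: no, baabaa/bbba meet in 0. Open state 1: 0b->1.
c: 0c undefined. 0c->0: no, cccba/ba meet in 1 with "a" left. 0c->1: ok.
ba: 1a undefined. 1a->0: no, baabaa/ba meet in 0. 1a->1: no, c/ba meet in 1. Open state 2: 1a->2.
bb: 1b undefined. 1b->0: ok.
bc: 1c undefined. 1c->0: no, bcbbca/bbba meet in 2. 1c->1: no, abbcb/bcba meet in 0. 1c->2: no, cc/bbba meet in 2. Open state 3: 1c->3.
baa: 2a undefined. 2a->0: ok.
bab: 2b undefined. 2b->0: ok.
bca: 3a undefined. 3a->0: ok.
bcb: 3b undefined. 3b->0: no, abbcb/bcba meet in 0. 3b->1: no, bcbbca/bbba meet in 2. 3b->2: no, abbcb/bcba meet in 0. 3b->3: no, abbcb/bcba meet in 0. Open state 4: 3b->4.
ccc: 3c undefined. 3c->0: no, cccba/bbba meet in 2. 3c->1: ok.
acac: 2c undefined. 2c->0: ok.
bcba: 4a undefined. 4a->0: no, abbcb/bcba meet in 0. 4a->1: no, c/bcba meet in 1. 4a->2: ok.
bcbb: 4b undefined. 4b->0: no, bcbbca/bbba meet in 2. 4b->1: ok.
bcbc: 4c undefined. 4c->0: ok.
All examples now run through 5 states with every (state, symbol) defined. Accept strings end in {0,1,3,4}, Reject strings end in {2}; accept={0,1,3,4}.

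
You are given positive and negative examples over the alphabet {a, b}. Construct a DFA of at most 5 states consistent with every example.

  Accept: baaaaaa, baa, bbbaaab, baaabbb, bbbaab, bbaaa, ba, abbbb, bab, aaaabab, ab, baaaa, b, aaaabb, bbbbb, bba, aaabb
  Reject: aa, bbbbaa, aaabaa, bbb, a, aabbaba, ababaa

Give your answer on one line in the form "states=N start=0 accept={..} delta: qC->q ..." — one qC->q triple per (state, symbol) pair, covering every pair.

states=5 start=0 accept={2,3,4} delta: 0a->1 0b->2 1a->0 1b->3 2a->2 2b->4 3a->1 3b->3 4a->4 4b->1

Fold the examples into a partial DFA from state 0: repeatedly fix the first undefined (state, symbol) met by the shortest-then-alphabetical prefix, trying targets in increasing order and rejecting any under which an Accept and a Reject string meet in one state with the same remainder; add a state when all current targets are rejected. Accepting states are where Accept strings end.
a: 0a undefined. 0a->0: no, baa/aaabaa meet in 0 with "baa" left. Open state 1: 0a->1.
b: 0b undefined. 0b->0: no, baa/aa meet in 1 with "a" left. 0b->1: no, ba/aa meet in 1 with "a" left. Open state 2: 0b->2.
aa: 1a undefined. 1a->0: ok.
ab: 1b undefined. 1b->0: no, abbbb/bbb meet in 2 with "bb" left. 1b->1: no, baa/ababaa meet in 2 with "aa" left. 1b->2: no, baa/aaabaa meet in 2 with "aa" left. Open state 3: 1b->3.
ba: 2a undefined. 2a->0: no, baaaaaa/a meet in 1. 2a->1: no, baaaaaa/aa meet in 0. 2a->2: ok.
bb: 2b undefined. 2b->0: no, baaaaaa/bbb meet in 2. 2b->1: no, baaaaaa/aabbaba meet in 2. 2b->2: no, baaaaaa/bbbbaa meet in 2. 2b->3: no, aaabb/bbb meet in 3 with "b" left. Open state 4: 2b->4.
aba: 3a undefined. 3a->0: no, baaaaaa/ababaa meet in 2. 3a->1: ok.
abb: 3b undefined. 3b->0: no, aaabb/aa meet in 0. 3b->1: no, abbbb/a meet in 1. 3b->2: no, abbbb/bbb meet in 4 with "b" left. 3b->3: ok.
bba: 4a undefined. 4a->0: no, baaaaaa/aabbaba meet in 2. 4a->1: no, bbaaa/a meet in 1. 4a->2: no, baaaaaa/aabbaba meet in 2. 4a->3: no, bbaaa/aa meet in 0. 4a->4: ok.
bbb: 4b undefined. 4b->0: no, baaaaaa/bbbbaa meet in 2. 4b->1: ok.
All examples now run through 5 states with every (state, symbol) defined. Accept strings end in {2,3,4}, Reject strings end in {0,1}; accept={2,3,4}.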